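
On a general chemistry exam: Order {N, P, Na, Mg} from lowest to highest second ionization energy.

Mg < P < N < Na

Consider each +1 ion: N⁺ still has 4 valence electrons; P⁺ still has 4 valence electrons; Na⁺ is the bare [Ne] core; Mg⁺ still has 1 valence electron.
Core electrons are held far more tightly than valence electrons, so Na tops the IE_2 order.
Valence configurations: N⁺ [He]2s²2p², P⁺ [Ne]3s²3p², Mg⁺ [Ne]3s¹.
The numbers (kJ/mol): N 2856, P 1907, Na 4562, Mg 1451.
So the second ionization energies run Mg < P < N < Na.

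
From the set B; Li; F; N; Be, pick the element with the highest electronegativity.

Li is in period 2, group 1; Be is in period 2, group 2; B is in period 2, group 13; N is in period 2, group 15; F is in period 2, group 17.
Electronegativity increases across a period and decreases down a group, tracking effective nuclear charge and atomic size.
All lie in period 2, so electronegativity increases left to right.
The highest electronegativity among these belongs to F.

F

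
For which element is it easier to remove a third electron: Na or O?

O

Consider each +2 ion: Na²⁺ is already 1 electron into the core; O²⁺ still has 4 valence electrons.
Core electrons are held far more tightly than valence electrons, so Na tops the IE_3 order.
The numbers (kJ/mol): Na 6910, O 5300.
So the third ionization energies run O < Na.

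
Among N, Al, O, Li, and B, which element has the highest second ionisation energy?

IE_2 is the cost of taking one more electron from the +1 cation: N⁺ still has 4 valence electrons; Al⁺ still has 2 valence electrons; O⁺ still has 5 valence electrons; Li⁺ is the bare [He] core; B⁺ still has 2 valence electrons.
Pulling an electron out of a noble-gas core costs far more than removing a remaining valence electron, so Li sits at the high end of IE_2.
Valence configurations: N⁺ [He]2s²2p², Al⁺ [Ne]3s², O⁺ [He]2s²2p³, B⁺ [He]2s².
The numbers (kJ/mol): N 2856, Al 1817, O 3388, Li 7298, B 2427.
Putting it together, IE_2: Al < B < N < O < Li.

Li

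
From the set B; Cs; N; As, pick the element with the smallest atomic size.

B is in period 2, group 13; N is in period 2, group 15; As is in period 4, group 15; Cs is in period 6, group 1.
Across a period the added protons contract the valence shell; down a group each new principal shell makes the atom larger.
Neither a single period nor a single group — weigh both effects.
B > N: both are in period 2; the period trend gives B the larger value.
As > B: the two effects oppose for this pair; the down-group effect wins (121 vs 85 pm).
Cs > As: relative to As, both the across-period and down-group shifts push Cs's atomic radius up.
For reference (pm): B 85, N 71, As 121, Cs 232.
The smallest atomic size among these belongs to N.

N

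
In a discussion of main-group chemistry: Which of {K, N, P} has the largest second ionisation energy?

K

IE_2 is the cost of taking one more electron from the +1 cation: K⁺ is the bare [Ar] core; N⁺ still has 4 valence electrons; P⁺ still has 4 valence electrons.
Breaking into a closed-shell core is much more expensive than removing a leftover valence electron — K has the largest IE_2 here.
Valence configurations: N⁺ [He]2s²2p², P⁺ [Ne]3s²3p².
The numbers (kJ/mol): K 3052, N 2856, P 1907.
Overall IE_2 order: P < N < K.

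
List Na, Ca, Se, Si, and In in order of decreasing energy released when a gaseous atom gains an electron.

Se > Si > Na > In > Ca

Na is in period 3, group 1; Si is in period 3, group 14; Ca is in period 4, group 2; Se is in period 4, group 16; In is in period 5, group 13.
Adding an electron releases more energy for atoms nearer the top right (short of the noble gases).
These span different periods and groups, so the two trends combine.
In > Ca: the two effects oppose for this pair; the across-period effect wins (29 vs 2 kJ/mol).
Na > In: the two effects oppose for this pair; the down-group effect wins (53 vs 29 kJ/mol).
Si > Na: both are in period 3; the period trend gives Si the larger value.
Se > Si: period and group pull opposite ways; the across-period shift dominates (195 vs 134 kJ/mol).
Tabulated electron affinity (kJ/mol): Na 53, Si 134, Ca 2, Se 195, In 29.
So from highest to lowest: Se > Si > Na > In > Ca.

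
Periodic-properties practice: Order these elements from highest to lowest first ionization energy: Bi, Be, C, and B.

C > Be > B > Bi

Removing the outermost electron gets harder across a period and easier down a group.
Here both period and group differ, so the two effects have to be weighed against each other.
B > Bi: period and group pull opposite ways; the down-group shift dominates (801 vs 703 kJ/mol).
Be > B: this pair runs against the simple trend — see the exception note.
C > Be: C lies to the right of Be in period 2, so the across-period effect alone puts C higher.
Note the exception: Be has a higher first ionization energy than B, contrary to the simple trend — removing B's lone 2p electron is easier than breaking Be's filled 2s².
Tabulated first ionization energy (kJ/mol): Be 900, B 801, C 1086, Bi 703.
So from highest to lowest: C > Be > B > Bi.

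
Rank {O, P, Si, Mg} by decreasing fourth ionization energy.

Mg, O, P, Si

The fourth ionization energy removes an electron from the +3 ion. For each element: O³⁺ still has 3 valence electrons; P³⁺ still has 2 valence electrons; Si³⁺ still has 1 valence electron; Mg³⁺ is already 1 electron into the core.
Breaking into a closed-shell core is much more expensive than removing a leftover valence electron — Mg has the largest IE_4 here.
Valence configurations: O³⁺ [He]2s²2p¹, P³⁺ [Ne]3s², Si³⁺ [Ne]3s¹.
Approximate IE_4 values (kJ/mol): O 7469, P 4964, Si 4356, Mg 10543.
Hence IE_4: Si < P < O < Mg.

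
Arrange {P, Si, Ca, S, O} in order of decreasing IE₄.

O > Ca > P > S > Si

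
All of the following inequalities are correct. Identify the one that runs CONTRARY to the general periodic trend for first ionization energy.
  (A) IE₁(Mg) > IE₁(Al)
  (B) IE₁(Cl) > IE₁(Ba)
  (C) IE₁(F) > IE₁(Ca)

(A)

The general trend: first ionization energy increases across a period and decreases down a group.
(A) Mg (period 3, group 2) vs Al (period 3, group 13): the stated order contradicts the simple trend.
(B) Cl (period 3, group 17) vs Ba (period 6, group 2): the stated order agrees with the simple trend.
(C) F (period 2, group 17) vs Ca (period 4, group 2): the stated order agrees with the simple trend.
The exception is (A): Al's single 3p electron is easier to remove than one from Mg's filled 3s².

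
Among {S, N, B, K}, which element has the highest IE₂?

Consider each +1 ion: S⁺ still has 5 valence electrons; N⁺ still has 4 valence electrons; B⁺ still has 2 valence electrons; K⁺ is the bare [Ar] core.
Breaking into a closed-shell core is much more expensive than removing a leftover valence electron — K has the largest IE_2 here.
Valence configurations: S⁺ [Ne]3s²3p³, N⁺ [He]2s²2p², B⁺ [He]2s².
Approximate IE_2 values (kJ/mol): S 2252, N 2856, B 2427, K 3052.
Putting it together, IE_2: S < B < N < K.

K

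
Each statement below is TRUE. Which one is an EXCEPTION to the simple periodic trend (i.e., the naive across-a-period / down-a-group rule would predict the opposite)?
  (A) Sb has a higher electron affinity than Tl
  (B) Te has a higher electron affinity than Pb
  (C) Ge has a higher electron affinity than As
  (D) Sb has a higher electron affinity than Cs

The general trend: electron affinity increases across a period and decreases down a group.
(A) Sb (period 5, group 15) vs Tl (period 6, group 13): the stated order agrees with the simple trend.
(B) Te (period 5, group 16) vs Pb (period 6, group 14): the stated order agrees with the simple trend.
(C) Ge (period 4, group 14) vs As (period 4, group 15): the stated order contradicts the simple trend.
(D) Sb (period 5, group 15) vs Cs (period 6, group 1): the stated order agrees with the simple trend.
The exception is (C): adding an electron to As's half-filled 4p³ is unfavourable, so Ge (4p²) has the more exothermic EA.

(C)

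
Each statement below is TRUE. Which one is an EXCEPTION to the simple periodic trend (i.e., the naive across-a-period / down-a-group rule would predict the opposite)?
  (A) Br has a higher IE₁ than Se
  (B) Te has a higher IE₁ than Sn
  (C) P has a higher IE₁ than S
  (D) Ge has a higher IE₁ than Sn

(C)

The general trend: IE₁ increases across a period and decreases down a group.
(A) Br (period 4, group 17) vs Se (period 4, group 16): the stated order agrees with the simple trend.
(B) Te (period 5, group 16) vs Sn (period 5, group 14): the stated order agrees with the simple trend.
(C) P (period 3, group 15) vs S (period 3, group 16): the stated order contradicts the simple trend.
(D) Ge (period 4, group 14) vs Sn (period 5, group 14): the stated order agrees with the simple trend.
The exception is (C): S (3p⁴) ionizes more easily than half-filled P (3p³) because the paired 3p electron in S is pushed out by e⁻–e⁻ repulsion.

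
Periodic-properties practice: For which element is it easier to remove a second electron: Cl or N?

Consider each +1 ion: Cl⁺ still has 6 valence electrons; N⁺ still has 4 valence electrons.
All are still removing valence electrons, so compare the +1 ions as you would atoms: IE_2 generally rises across a period (higher Z_eff) and falls down a group (larger shell), subject to the usual subshell exceptions.
Valence configurations: Cl⁺ [Ne]3s²3p⁴, N⁺ [He]2s²2p².
The numbers (kJ/mol): Cl 2298, N 2856.
Putting it together, IE_2: Cl < N.

Cl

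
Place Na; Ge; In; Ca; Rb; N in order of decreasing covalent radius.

Rb > Ca > Na > In > Ge > N

N is in period 2, group 15; Na is in period 3, group 1; Ca is in period 4, group 2; Ge is in period 4, group 14; Rb is in period 5, group 1; In is in period 5, group 13.
Moving right in a period, electrons are added to the same shell under a stronger nuclear pull, so atoms get smaller; moving down, a new shell is opened and atoms get larger.
These span different periods and groups, so the two trends combine.
Ge > N: both effects reinforce here, so Ge is clearly the larger of the two.
In > Ge: relative to Ge, both the across-period and down-group shifts push In's atomic radius up.
Na > In: period and group pull opposite ways; the across-period shift dominates (155 vs 142 pm).
Ca > Na: period and group pull opposite ways; the down-group shift dominates (171 vs 155 pm).
Rb > Ca: relative to Ca, both the across-period and down-group shifts push Rb's atomic radius up.
Tabulated atomic radius (pm): N 71, Na 155, Ca 171, Ge 121, Rb 210, In 142.
So from largest to smallest: Rb > Ca > Na > In > Ge > N.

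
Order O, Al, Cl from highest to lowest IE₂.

Consider each +1 ion: O⁺ still has 5 valence electrons; Al⁺ still has 2 valence electrons; Cl⁺ still has 6 valence electrons.
All are still removing valence electrons, so compare the +1 ions as you would atoms: IE_2 generally rises across a period (higher Z_eff) and falls down a group (larger shell), subject to the usual subshell exceptions.
Valence configurations: O⁺ [He]2s²2p³, Al⁺ [Ne]3s², Cl⁺ [Ne]3s²3p⁴.
Approximate IE_2 values (kJ/mol): O 3388, Al 1817, Cl 2298.
Putting it together, IE_2: Al < Cl < O.

O > Cl > Al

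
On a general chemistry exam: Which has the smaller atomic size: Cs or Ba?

Moving right in a period, electrons are added to the same shell under a stronger nuclear pull, so atoms get smaller; moving down, a new shell is opened and atoms get larger.
All lie in period 6, so atomic radius increases right to left.
So Ba has the smaller atomic size (Ba < Cs).

Ba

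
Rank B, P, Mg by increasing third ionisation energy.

After 2 electrons have been removed, what remains? B²⁺ still has 1 valence electron; P²⁺ still has 3 valence electrons; Mg²⁺ is the bare [Ne] core.
Breaking into a closed-shell core is much more expensive than removing a leftover valence electron — Mg has the largest IE_3 here.
Valence configurations: B²⁺ [He]2s¹, P²⁺ [Ne]3s²3p¹.
Approximate IE_3 values (kJ/mol): B 3660, P 2914, Mg 7733.
So the third ionization energies run P < B < Mg.

P, B, Mg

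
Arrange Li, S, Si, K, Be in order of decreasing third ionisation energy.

Consider each +2 ion: Li²⁺ is already 1 electron into the core; S²⁺ still has 4 valence electrons; Si²⁺ still has 2 valence electrons; K²⁺ is already 1 electron into the core; Be²⁺ is the bare [He] core.
Breaking into a closed-shell core is much more expensive than removing a leftover valence electron — K, Li and Be have the largest IE_3 here.
Valence configurations: S²⁺ [Ne]3s²3p², Si²⁺ [Ne]3s².
Tabulated IE_3 (kJ/mol): Li 11815, S 3357, Si 3232, K 4420, Be 14849.
Putting it together, IE_3: Si < S < K < Li < Be.

Be, Li, K, S, Si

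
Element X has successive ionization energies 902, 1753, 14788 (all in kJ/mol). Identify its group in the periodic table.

Group 2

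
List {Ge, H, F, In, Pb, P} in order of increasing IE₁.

H is in period 1, group 1; F is in period 2, group 17; P is in period 3, group 15; Ge is in period 4, group 14; In is in period 5, group 13; Pb is in period 6, group 14.
First ionization energy rises across a period (greater Z_eff holds electrons more tightly) and falls down a group (valence electrons are farther from the nucleus).
Neither a single period nor a single group — weigh both effects.
Pb > In: the two effects oppose for this pair; the across-period effect wins (716 vs 558 kJ/mol).
Ge > Pb: Ge sits above Pb in group 14, so the down-group effect alone puts Ge higher.
P > Ge: relative to Ge, both the across-period and down-group shifts push P's first ionization energy up.
H > P: period and group pull opposite ways; the down-group shift dominates (1312 vs 1012 kJ/mol).
F > H: the two effects oppose for this pair; the across-period effect wins (1681 vs 1312 kJ/mol).
Tabulated first ionization energy (kJ/mol): H 1312, F 1681, P 1012, Ge 762, In 558, Pb 716.
So from lowest to highest: In < Pb < Ge < P < H < F.

In < Pb < Ge < P < H < F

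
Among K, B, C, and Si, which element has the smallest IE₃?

After 2 electrons have been removed, what remains? K²⁺ is already 1 electron into the core; B²⁺ still has 1 valence electron; C²⁺ still has 2 valence electrons; Si²⁺ still has 2 valence electrons.
Usually core removal costs more than valence removal, but here the competition is close: a tightly held n=2 valence electron can cost more to remove than an n=3 core electron, so the actual values have to decide it.
Valence configurations: B²⁺ [He]2s¹, C²⁺ [He]2s², Si²⁺ [Ne]3s².
The numbers (kJ/mol): K 4420, B 3660, C 4620, Si 3232.
Overall IE_3 order: Si < B < K < C.

Si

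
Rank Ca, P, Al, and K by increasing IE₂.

Ca < Al < P < K

After 1 electron has been removed, what remains? Ca⁺ still has 1 valence electron; P⁺ still has 4 valence electrons; Al⁺ still has 2 valence electrons; K⁺ is the bare [Ar] core.
Pulling an electron out of a noble-gas core costs far more than removing a remaining valence electron, so K sits at the high end of IE_2.
Valence configurations: Ca⁺ [Ar]4s¹, P⁺ [Ne]3s²3p², Al⁺ [Ne]3s².
Approximate IE_2 values (kJ/mol): Ca 1145, P 1907, Al 1817, K 3052.
Hence IE_2: Ca < Al < P < K.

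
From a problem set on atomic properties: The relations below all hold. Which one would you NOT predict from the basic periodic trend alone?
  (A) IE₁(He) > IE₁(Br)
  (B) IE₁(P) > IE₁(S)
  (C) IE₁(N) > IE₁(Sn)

The general trend: IE₁ increases across a period and decreases down a group.
(A) He (period 1, group 18) vs Br (period 4, group 17): the stated order agrees with the simple trend.
(B) P (period 3, group 15) vs S (period 3, group 16): the stated order contradicts the simple trend.
(C) N (period 2, group 15) vs Sn (period 5, group 14): the stated order agrees with the simple trend.
The exception is (B): S (3p⁴) ionizes more easily than half-filled P (3p³) because the paired 3p electron in S is pushed out by e⁻–e⁻ repulsion.

(B)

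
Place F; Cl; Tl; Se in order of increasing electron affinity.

Adding an electron releases more energy for atoms nearer the top right (short of the noble gases).
Here both period and group differ, so the two effects have to be weighed against each other.
Se > Tl: both effects reinforce here, so Se is clearly the higher of the two.
F > Se: both effects reinforce here, so F is clearly the higher of the two.
Cl > F: this pair runs against the simple trend — see the exception note.
Note the exception: Cl has a higher electron affinity than F, contrary to the simple trend — F's small 2p subshell makes the incoming electron feel strong e⁻–e⁻ repulsion, so Cl actually releases more energy on gaining an electron.
Tabulated electron affinity (kJ/mol): F 328, Cl 349, Se 195, Tl 19.
So from lowest to highest: Tl < Se < F < Cl.

Tl, Se, F, Cl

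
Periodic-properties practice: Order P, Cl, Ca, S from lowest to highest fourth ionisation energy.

S < P < Cl < Ca

After 3 electrons have been removed, what remains? P³⁺ still has 2 valence electrons; Cl³⁺ still has 4 valence electrons; Ca³⁺ is already 1 electron into the core; S³⁺ still has 3 valence electrons.
Core electrons are held far more tightly than valence electrons, so Ca tops the IE_4 order.
Valence configurations: P³⁺ [Ne]3s², Cl³⁺ [Ne]3s²3p², S³⁺ [Ne]3s²3p¹.
S³⁺ loses a lone 3p electron whereas P³⁺ must break into a filled 3s² pair, so IE_4(P) > IE_4(S) even though S has the higher nuclear charge.
The numbers (kJ/mol): P 4964, Cl 5159, Ca 6491, S 4556.
Hence IE_4: S < P < Cl < Ca.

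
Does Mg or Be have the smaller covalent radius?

Be

Across a period the added protons contract the valence shell; down a group each new principal shell makes the atom larger.
All are in group 2, so atomic radius increases down the group.
So Be has the smaller covalent radius (Be < Mg).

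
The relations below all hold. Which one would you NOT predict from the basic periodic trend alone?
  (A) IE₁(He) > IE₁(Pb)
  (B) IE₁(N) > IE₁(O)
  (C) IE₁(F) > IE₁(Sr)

(B)

The general trend: IE₁ increases across a period and decreases down a group.
(A) He (period 1, group 18) vs Pb (period 6, group 14): the stated order agrees with the simple trend.
(B) N (period 2, group 15) vs O (period 2, group 16): the stated order contradicts the simple trend.
(C) F (period 2, group 17) vs Sr (period 5, group 2): the stated order agrees with the simple trend.
The exception is (B): pairing an electron in O's 2p⁴ costs repulsion energy, so O ionizes more easily than half-filled N (2p³).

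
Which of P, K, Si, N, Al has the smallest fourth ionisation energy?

Si

IE_4 is the cost of taking one more electron from the +3 cation: P³⁺ still has 2 valence electrons; K³⁺ is already 2 electrons into the core; Si³⁺ still has 1 valence electron; N³⁺ still has 2 valence electrons; Al³⁺ is the bare [Ne] core.
Usually core removal costs more than valence removal, but here the competition is close: a tightly held n=2 valence electron can cost more to remove than an n=3 core electron, so the actual values have to decide it.
Valence configurations: P³⁺ [Ne]3s², Si³⁺ [Ne]3s¹, N³⁺ [He]2s².
The numbers (kJ/mol): P 4964, K 5877, Si 4356, N 7475, Al 11577.
So the fourth ionization energies run Si < P < K < N < Al.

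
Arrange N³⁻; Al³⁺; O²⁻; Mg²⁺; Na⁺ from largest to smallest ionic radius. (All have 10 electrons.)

All of these have 10 electrons, so size is governed by nuclear charge alone: the more protons, the stronger the pull on the same electron cloud, and the smaller the ion.
Nuclear charges: Al³⁺ (Z=13), Mg²⁺ (Z=12), Na⁺ (Z=11), O²⁻ (Z=8), N³⁻ (Z=7).
Largest to smallest: N³⁻ > O²⁻ > Na⁺ > Mg²⁺ > Al³⁺.

N³⁻ > O²⁻ > Na⁺ > Mg²⁺ > Al³⁺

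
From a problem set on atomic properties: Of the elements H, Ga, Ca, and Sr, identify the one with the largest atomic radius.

Sr

Moving right in a period, electrons are added to the same shell under a stronger nuclear pull, so atoms get smaller; moving down, a new shell is opened and atoms get larger.
Neither a single period nor a single group — weigh both effects.
Ga > H: period and group pull opposite ways; the down-group shift dominates (124 vs 32 pm).
Ca > Ga: both are in period 4; the period trend gives Ca the larger value.
Sr > Ca: they share group 2; the group trend gives Sr the larger value.
Approximate values (pm): H 32, Ca 171, Ga 124, Sr 185.
The largest atomic radius among these belongs to Sr.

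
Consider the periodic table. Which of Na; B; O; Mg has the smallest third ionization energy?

B

After 2 electrons have been removed, what remains? Na²⁺ is already 1 electron into the core; B²⁺ still has 1 valence electron; O²⁺ still has 4 valence electrons; Mg²⁺ is the bare [Ne] core.
Core electrons are held far more tightly than valence electrons, so Na and Mg top the IE_3 order.
Valence configurations: B²⁺ [He]2s¹, O²⁺ [He]2s²2p².
Approximate IE_3 values (kJ/mol): Na 6910, B 3660, O 5300, Mg 7733.
Hence IE_3: B < O < Na < Mg.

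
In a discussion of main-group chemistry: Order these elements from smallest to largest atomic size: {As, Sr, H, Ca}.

H < As < Ca < Sr

H is in period 1, group 1; Ca is in period 4, group 2; As is in period 4, group 15; Sr is in period 5, group 2.
Across a period the added protons contract the valence shell; down a group each new principal shell makes the atom larger.
Neither a single period nor a single group — weigh both effects.
As > H: period and group pull opposite ways; the down-group shift dominates (121 vs 32 pm).
Ca > As: Ca lies to the left of As in period 4, so the across-period effect alone puts Ca larger.
Sr > Ca: they share group 2; the group trend gives Sr the larger value.
For reference (pm): H 32, Ca 171, As 121, Sr 185.
So from smallest to largest: H < As < Ca < Sr.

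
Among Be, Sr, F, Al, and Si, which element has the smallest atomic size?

F

Be is in period 2, group 2; F is in period 2, group 17; Al is in period 3, group 13; Si is in period 3, group 14; Sr is in period 5, group 2.
Across a period the added protons contract the valence shell; down a group each new principal shell makes the atom larger.
Here both period and group differ, so the two effects have to be weighed against each other.
Be > F: Be lies to the left of F in period 2, so the across-period effect alone puts Be larger.
Si > Be: the two effects oppose for this pair; the down-group effect wins (116 vs 102 pm).
Al > Si: Al lies to the left of Si in period 3, so the across-period effect alone puts Al larger.
Sr > Al: relative to Al, both the across-period and down-group shifts push Sr's atomic radius up.
Approximate values (pm): Be 102, F 64, Al 126, Si 116, Sr 185.
The smallest atomic size among these belongs to F.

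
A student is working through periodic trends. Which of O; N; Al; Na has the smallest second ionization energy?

Consider each +1 ion: O⁺ still has 5 valence electrons; N⁺ still has 4 valence electrons; Al⁺ still has 2 valence electrons; Na⁺ is the bare [Ne] core.
Core electrons are held far more tightly than valence electrons, so Na tops the IE_2 order.
Valence configurations: O⁺ [He]2s²2p³, N⁺ [He]2s²2p², Al⁺ [Ne]3s².
Approximate IE_2 values (kJ/mol): O 3388, N 2856, Al 1817, Na 4562.
Putting it together, IE_2: Al < N < O < Na.

Al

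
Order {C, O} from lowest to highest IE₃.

C < O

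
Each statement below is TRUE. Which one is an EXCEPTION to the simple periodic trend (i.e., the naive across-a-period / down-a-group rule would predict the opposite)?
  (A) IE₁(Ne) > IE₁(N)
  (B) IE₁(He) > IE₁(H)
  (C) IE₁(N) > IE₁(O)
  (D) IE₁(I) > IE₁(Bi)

The general trend: first ionisation energy increases across a period and decreases down a group.
(A) Ne (period 2, group 18) vs N (period 2, group 15): the stated order agrees with the simple trend.
(B) He (period 1, group 18) vs H (period 1, group 1): the stated order agrees with the simple trend.
(C) N (period 2, group 15) vs O (period 2, group 16): the stated order contradicts the simple trend.
(D) I (period 5, group 17) vs Bi (period 6, group 15): the stated order agrees with the simple trend.
The exception is (C): pairing an electron in O's 2p⁴ costs repulsion energy, so O ionizes more easily than half-filled N (2p³).

(C)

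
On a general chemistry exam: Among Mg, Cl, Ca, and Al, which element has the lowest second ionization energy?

Ca

IE_2 is the cost of taking one more electron from the +1 cation: Mg⁺ still has 1 valence electron; Cl⁺ still has 6 valence electrons; Ca⁺ still has 1 valence electron; Al⁺ still has 2 valence electrons.
All are still removing valence electrons, so compare the +1 ions as you would atoms: IE_2 generally rises across a period (higher Z_eff) and falls down a group (larger shell), subject to the usual subshell exceptions.
Valence configurations: Mg⁺ [Ne]3s¹, Cl⁺ [Ne]3s²3p⁴, Ca⁺ [Ar]4s¹, Al⁺ [Ne]3s².
Approximate IE_2 values (kJ/mol): Mg 1451, Cl 2298, Ca 1145, Al 1817.
Hence IE_2: Ca < Mg < Al < Cl.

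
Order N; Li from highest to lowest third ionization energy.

IE_3 is the cost of taking one more electron from the +2 cation: N²⁺ still has 3 valence electrons; Li²⁺ is already 1 electron into the core.
Pulling an electron out of a noble-gas core costs far more than removing a remaining valence electron, so Li sits at the high end of IE_3.
The numbers (kJ/mol): N 4578, Li 11815.
Hence IE_3: N < Li.

Li > N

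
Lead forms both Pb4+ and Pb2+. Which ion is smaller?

Both ions have Z = 82 protons, but Pb4+ has lost more electrons, so its remaining electrons feel a larger effective nuclear charge per electron and are pulled in more tightly.
Higher positive charge → smaller ion, so Pb2+ > Pb4+.

Pb4+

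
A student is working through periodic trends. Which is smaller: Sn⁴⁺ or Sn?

Sn⁴⁺

Forming Sn⁴⁺ removes 4 electrons from Sn. Fewer electrons for the same nuclear charge means less shielding and a higher Z_eff on the remaining electrons.
A cation is smaller than its parent atom: Sn⁴⁺ < Sn.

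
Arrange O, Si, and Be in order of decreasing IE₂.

O > Be > Si

After 1 electron has been removed, what remains? O⁺ still has 5 valence electrons; Si⁺ still has 3 valence electrons; Be⁺ still has 1 valence electron.
All are still removing valence electrons, so compare the +1 ions as you would atoms: IE_2 generally rises across a period (higher Z_eff) and falls down a group (larger shell), subject to the usual subshell exceptions.
Valence configurations: O⁺ [He]2s²2p³, Si⁺ [Ne]3s²3p¹, Be⁺ [He]2s¹.
Approximate IE_2 values (kJ/mol): O 3388, Si 1577, Be 1757.
Overall IE_2 order: Si < Be < O.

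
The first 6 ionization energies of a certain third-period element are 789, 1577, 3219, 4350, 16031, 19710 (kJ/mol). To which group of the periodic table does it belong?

Group 14

Look for the largest jump between consecutive ionization energies: IE5/IE4 ≈ 3.7, far larger than any earlier ratio.
That jump marks the point where a core electron is being removed. So the atom has 4 valence electrons.
A main-group element with 4 valence electrons is in group 14.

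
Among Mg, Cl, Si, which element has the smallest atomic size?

Mg is in period 3, group 2; Si is in period 3, group 14; Cl is in period 3, group 17.
Atomic radius shrinks across a period as nuclear charge pulls the same shell inward, and grows down a group as new shells are added.
All lie in period 3, so atomic radius increases right to left.
The smallest atomic size among these belongs to Cl.

Cl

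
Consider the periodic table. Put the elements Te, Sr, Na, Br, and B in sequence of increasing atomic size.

B is in period 2, group 13; Na is in period 3, group 1; Br is in period 4, group 17; Sr is in period 5, group 2; Te is in period 5, group 16.
Moving right in a period, electrons are added to the same shell under a stronger nuclear pull, so atoms get smaller; moving down, a new shell is opened and atoms get larger.
These span different periods and groups, so the two trends combine.
Br > B: the two effects oppose for this pair; the down-group effect wins (114 vs 85 pm).
Te > Br: relative to Br, both the across-period and down-group shifts push Te's atomic radius up.
Na > Te: period and group pull opposite ways; the across-period shift dominates (155 vs 136 pm).
Sr > Na: the two effects oppose for this pair; the down-group effect wins (185 vs 155 pm).
For reference (pm): B 85, Na 155, Br 114, Sr 185, Te 136.
So from smallest to largest: B < Br < Te < Na < Sr.

B < Br < Te < Na < Sr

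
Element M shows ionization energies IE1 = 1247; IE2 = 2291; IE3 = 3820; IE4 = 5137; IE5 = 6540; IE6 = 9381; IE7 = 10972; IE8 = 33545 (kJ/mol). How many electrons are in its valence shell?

7

Look for the largest jump between consecutive ionization energies: IE8/IE7 ≈ 3.1, far larger than any earlier ratio.
That jump marks the point where a core electron is being removed. So the atom has 7 valence electrons.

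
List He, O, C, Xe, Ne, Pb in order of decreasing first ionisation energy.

He is in period 1, group 18; C is in period 2, group 14; O is in period 2, group 16; Ne is in period 2, group 18; Xe is in period 5, group 18; Pb is in period 6, group 14.
Removing the outermost electron gets harder across a period and easier down a group.
Neither a single period nor a single group — weigh both effects.
C > Pb: C sits above Pb in group 14, so the down-group effect alone puts C higher.
Xe > C: the two effects oppose for this pair; the across-period effect wins (1170 vs 1086 kJ/mol).
O > Xe: the two effects oppose for this pair; the down-group effect wins (1314 vs 1170 kJ/mol).
Ne > O: both are in period 2; the period trend gives Ne the larger value.
He > Ne: He sits above Ne in group 18, so the down-group effect alone puts He higher.
Approximate values (kJ/mol): He 2372, C 1086, O 1314, Ne 2081, Xe 1170, Pb 716.
So from highest to lowest: He > Ne > O > Xe > C > Pb.

He > Ne > O > Xe > C > Pb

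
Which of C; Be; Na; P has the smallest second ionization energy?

Be

The second ionization energy removes an electron from the +1 ion. For each element: C⁺ still has 3 valence electrons; Be⁺ still has 1 valence electron; Na⁺ is the bare [Ne] core; P⁺ still has 4 valence electrons.
Breaking into a closed-shell core is much more expensive than removing a leftover valence electron — Na has the largest IE_2 here.
Valence configurations: C⁺ [He]2s²2p¹, Be⁺ [He]2s¹, P⁺ [Ne]3s²3p².
Approximate IE_2 values (kJ/mol): C 2353, Be 1757, Na 4562, P 1907.
So the second ionization energies run Be < P < C < Na.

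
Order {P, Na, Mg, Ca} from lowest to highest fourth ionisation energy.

P < Ca < Na < Mg

Consider each +3 ion: P³⁺ still has 2 valence electrons; Na³⁺ is already 2 electrons into the core; Mg³⁺ is already 1 electron into the core; Ca³⁺ is already 1 electron into the core.
Breaking into a closed-shell core is much more expensive than removing a leftover valence electron — Ca, Na and Mg have the largest IE_4 here.
Tabulated IE_4 (kJ/mol): P 4964, Na 9543, Mg 10543, Ca 6491.
So the fourth ionization energies run P < Ca < Na < Mg.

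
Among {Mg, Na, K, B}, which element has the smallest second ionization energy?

IE_2 is the cost of taking one more electron from the +1 cation: Mg⁺ still has 1 valence electron; Na⁺ is the bare [Ne] core; K⁺ is the bare [Ar] core; B⁺ still has 2 valence electrons.
Breaking into a closed-shell core is much more expensive than removing a leftover valence electron — K and Na have the largest IE_2 here.
Valence configurations: Mg⁺ [Ne]3s¹, B⁺ [He]2s².
Tabulated IE_2 (kJ/mol): Mg 1451, Na 4562, K 3052, B 2427.
So the second ionization energies run Mg < B < K < Na.

Mg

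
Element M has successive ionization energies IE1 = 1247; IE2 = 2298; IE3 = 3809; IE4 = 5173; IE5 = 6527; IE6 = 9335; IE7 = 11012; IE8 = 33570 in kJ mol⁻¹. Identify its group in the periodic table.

Group 17

Look for the largest jump between consecutive ionization energies: IE8/IE7 ≈ 3.0, far larger than any earlier ratio.
That jump marks the point where a core electron is being removed. So the atom has 7 valence electrons.
A main-group element with 7 valence electrons is in group 17.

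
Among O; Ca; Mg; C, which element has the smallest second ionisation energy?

Ca

The second ionization energy removes an electron from the +1 ion. For each element: O⁺ still has 5 valence electrons; Ca⁺ still has 1 valence electron; Mg⁺ still has 1 valence electron; C⁺ still has 3 valence electrons.
All are still removing valence electrons, so compare the +1 ions as you would atoms: IE_2 generally rises across a period (higher Z_eff) and falls down a group (larger shell), subject to the usual subshell exceptions.
Valence configurations: O⁺ [He]2s²2p³, Ca⁺ [Ar]4s¹, Mg⁺ [Ne]3s¹, C⁺ [He]2s²2p¹.
Approximate IE_2 values (kJ/mol): O 3388, Ca 1145, Mg 1451, C 2353.
Hence IE_2: Ca < Mg < C < O.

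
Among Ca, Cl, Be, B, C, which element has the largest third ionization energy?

IE_3 is the cost of taking one more electron from the +2 cation: Ca²⁺ is the bare [Ar] core; Cl²⁺ still has 5 valence electrons; Be²⁺ is the bare [He] core; B²⁺ still has 1 valence electron; C²⁺ still has 2 valence electrons.
Pulling an electron out of a noble-gas core costs far more than removing a remaining valence electron, so Ca and Be sit at the high end of IE_3.
Valence configurations: Cl²⁺ [Ne]3s²3p³, B²⁺ [He]2s¹, C²⁺ [He]2s².
The numbers (kJ/mol): Ca 4912, Cl 3822, Be 14849, B 3660, C 4620.
Overall IE_3 order: B < Cl < C < Ca < Be.

Be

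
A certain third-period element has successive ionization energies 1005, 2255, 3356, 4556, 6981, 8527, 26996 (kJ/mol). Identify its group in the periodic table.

Look for the largest jump between consecutive ionization energies: IE7/IE6 ≈ 3.2, far larger than any earlier ratio.
That jump marks the point where a core electron is being removed. So the atom has 6 valence electrons.
A main-group element with 6 valence electrons is in group 16.

Group 16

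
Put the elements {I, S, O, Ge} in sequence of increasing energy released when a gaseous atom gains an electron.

O is in period 2, group 16; S is in period 3, group 16; Ge is in period 4, group 14; I is in period 5, group 17.
EA tends to increase across a period and decrease down a group, though the pattern is less regular than for IE or radius.
Here both period and group differ, so the two effects have to be weighed against each other.
O > Ge: relative to Ge, both the across-period and down-group shifts push O's electron affinity up.
S > O: this pair runs against the simple trend — see the exception note.
I > S: the two effects oppose for this pair; the across-period effect wins (295 vs 200 kJ/mol).
Note the exception: S has a higher electron affinity than O, contrary to the simple trend — the compact 2p subshell of O repels the added electron more than S's larger 3p does.
For reference (kJ/mol): O 141, S 200, Ge 119, I 295.
So from lowest to highest: Ge < O < S < I.

Ge, O, S, I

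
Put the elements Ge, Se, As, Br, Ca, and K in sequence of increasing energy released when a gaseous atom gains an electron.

K is in period 4, group 1; Ca is in period 4, group 2; Ge is in period 4, group 14; As is in period 4, group 15; Se is in period 4, group 16; Br is in period 4, group 17.
Electron affinity generally becomes more exothermic across a period toward the halogens and less exothermic down a group.
All lie in period 4; the across-period trend (electron affinity increases left to right) applies, with the exception below.
Note the exception: K has a higher electron affinity than Ca, contrary to the simple trend — adding an electron to Ca (ns²) has to open a new, higher-energy np subshell, which is unfavourable.
Note the exception: Ge has a higher electron affinity than As, contrary to the simple trend — adding an electron to As's half-filled 4p³ is unfavourable, so Ge (4p²) has the more exothermic EA.
Approximate values (kJ/mol): K 48, Ca 2, Ge 119, As 78, Se 195, Br 325.
So from lowest to highest: Ca < K < As < Ge < Se < Br.

Ca < K < As < Ge < Se < Br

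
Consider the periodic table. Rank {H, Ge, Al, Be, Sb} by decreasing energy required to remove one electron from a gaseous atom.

H, Be, Sb, Ge, Al

H is in period 1, group 1; Be is in period 2, group 2; Al is in period 3, group 13; Ge is in period 4, group 14; Sb is in period 5, group 15.
First ionization energy rises across a period (greater Z_eff holds electrons more tightly) and falls down a group (valence electrons are farther from the nucleus).
A diagonal step moves right (one effect) and down (the opposite effect) at once.
Ge > Al: period and group pull opposite ways; the across-period shift dominates (762 vs 578 kJ/mol).
Sb > Ge: the two effects oppose for this pair; the across-period effect wins (831 vs 762 kJ/mol).
Be > Sb: the two effects oppose for this pair; the down-group effect wins (900 vs 831 kJ/mol).
H > Be: the two effects oppose for this pair; the down-group effect wins (1312 vs 900 kJ/mol).
Tabulated first ionization energy (kJ/mol): H 1312, Be 900, Al 578, Ge 762, Sb 831.
So from highest to lowest: H > Be > Sb > Ge > Al.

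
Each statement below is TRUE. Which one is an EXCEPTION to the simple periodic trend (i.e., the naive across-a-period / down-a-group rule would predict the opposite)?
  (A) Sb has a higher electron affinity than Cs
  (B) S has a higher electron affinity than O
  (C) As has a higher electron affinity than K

The general trend: electron affinity increases across a period and decreases down a group.
(A) Sb (period 5, group 15) vs Cs (period 6, group 1): the stated order agrees with the simple trend.
(B) S (period 3, group 16) vs O (period 2, group 16): the stated order contradicts the simple trend.
(C) As (period 4, group 15) vs K (period 4, group 1): the stated order agrees with the simple trend.
The exception is (B): the compact 2p subshell of O repels the added electron more than S's larger 3p does.

(B)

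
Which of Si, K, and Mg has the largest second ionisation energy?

The second ionization energy removes an electron from the +1 ion. For each element: Si⁺ still has 3 valence electrons; K⁺ is the bare [Ar] core; Mg⁺ still has 1 valence electron.
Breaking into a closed-shell core is much more expensive than removing a leftover valence electron — K has the largest IE_2 here.
Valence configurations: Si⁺ [Ne]3s²3p¹, Mg⁺ [Ne]3s¹.
Approximate IE_2 values (kJ/mol): Si 1577, K 3052, Mg 1451.
Overall IE_2 order: Mg < Si < K.

K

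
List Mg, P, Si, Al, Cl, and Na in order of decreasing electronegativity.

Cl > P > Si > Al > Mg > Na

Na is in period 3, group 1; Mg is in period 3, group 2; Al is in period 3, group 13; Si is in period 3, group 14; P is in period 3, group 15; Cl is in period 3, group 17.
Smaller atoms with higher effective nuclear charge are more electronegative.
All lie in period 3, so electronegativity increases left to right.
So from highest to lowest: Cl > P > Si > Al > Mg > Na.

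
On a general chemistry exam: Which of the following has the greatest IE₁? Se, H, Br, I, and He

He

H is in period 1, group 1; He is in period 1, group 18; Se is in period 4, group 16; Br is in period 4, group 17; I is in period 5, group 17.
First ionization energy rises across a period (greater Z_eff holds electrons more tightly) and falls down a group (valence electrons are farther from the nucleus).
Here both period and group differ, so the two effects have to be weighed against each other.
I > Se: period and group pull opposite ways; the across-period shift dominates (1008 vs 941 kJ/mol).
Br > I: Br sits above I in group 17, so the down-group effect alone puts Br higher.
H > Br: the two effects oppose for this pair; the down-group effect wins (1312 vs 1140 kJ/mol).
He > H: He lies to the right of H in period 1, so the across-period effect alone puts He higher.
For reference (kJ/mol): H 1312, He 2372, Se 941, Br 1140, I 1008.
The greatest IE₁ among these belongs to He.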